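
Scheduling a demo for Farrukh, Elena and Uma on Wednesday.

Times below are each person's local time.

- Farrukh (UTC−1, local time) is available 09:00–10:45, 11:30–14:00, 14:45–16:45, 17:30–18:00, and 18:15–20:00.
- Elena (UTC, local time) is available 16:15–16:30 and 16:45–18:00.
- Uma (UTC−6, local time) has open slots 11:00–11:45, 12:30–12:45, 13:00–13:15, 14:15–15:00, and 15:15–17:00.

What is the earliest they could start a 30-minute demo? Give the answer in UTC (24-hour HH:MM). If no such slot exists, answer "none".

Farrukh → UTC: 10:00–11:45, 12:30–15:00, 15:45–17:45, 18:30–19:00, 19:15–21:00.
Elena → UTC: 16:15–16:30, 16:45–18:00.
Uma → UTC: 17:00–17:45, 18:30–18:45, 19:00–19:15, 20:15–21:00, 21:15–23:00.
Farrukh ∩ Elena: 16:15–16:30, 16:45–17:45.
Farrukh ∩ Elena ∩ Uma: 17:00–17:45.
Windows ≥ 30 min: 17:00–17:45.
Earliest such window starts at 17:00.

17:00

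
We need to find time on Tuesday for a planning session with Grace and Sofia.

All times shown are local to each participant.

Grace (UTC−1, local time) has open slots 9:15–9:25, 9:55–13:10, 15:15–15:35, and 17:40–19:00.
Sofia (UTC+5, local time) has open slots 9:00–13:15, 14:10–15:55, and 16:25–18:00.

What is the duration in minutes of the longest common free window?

95 minutes

Grace → UTC: 10:15–10:25, 10:55–14:10, 16:15–16:35, 18:40–20:00.
Sofia → UTC: 04:00–08:15, 09:10–10:55, 11:25–13:00.
Grace ∩ Sofia: 10:15–10:25, 11:25–13:00.
Common window lengths: 10, 95 min; longest is 95.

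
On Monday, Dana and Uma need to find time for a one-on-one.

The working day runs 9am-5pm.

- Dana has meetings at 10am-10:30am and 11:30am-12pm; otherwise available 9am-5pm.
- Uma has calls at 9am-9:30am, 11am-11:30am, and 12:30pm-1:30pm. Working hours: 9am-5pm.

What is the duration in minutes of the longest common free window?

210 minutes

Dana free within 09:00–17:00: 09:00–10:00, 10:30–11:30, 12:00–17:00.
Uma free within 09:00–17:00: 09:30–11:00, 11:30–12:30, 13:30–17:00.
Dana ∩ Uma: 09:30–10:00, 10:30–11:00, 12:00–12:30, 13:30–17:00.
Common window lengths: 30, 30, 30, 210 min; longest is 210.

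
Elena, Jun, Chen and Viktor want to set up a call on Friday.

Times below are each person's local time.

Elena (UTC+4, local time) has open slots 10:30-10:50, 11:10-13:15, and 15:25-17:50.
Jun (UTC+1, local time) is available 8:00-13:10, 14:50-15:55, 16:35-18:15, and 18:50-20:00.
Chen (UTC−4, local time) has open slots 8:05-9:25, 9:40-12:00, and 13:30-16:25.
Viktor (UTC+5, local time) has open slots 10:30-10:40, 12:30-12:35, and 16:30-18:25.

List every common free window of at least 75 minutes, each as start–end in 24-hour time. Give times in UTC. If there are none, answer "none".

Elena → UTC: 06:30–06:50, 07:10–09:15, 11:25–13:50.
Jun → UTC: 07:00–12:10, 13:50–14:55, 15:35–17:15, 17:50–19:00.
Chen → UTC: 12:05–13:25, 13:40–16:00, 17:30–20:25.
Viktor → UTC: 05:30–05:40, 07:30–07:35, 11:30–13:25.
Elena ∩ Jun: 07:10–09:15, 11:25–12:10.
Elena ∩ Jun ∩ Chen: 12:05–12:10.
Elena ∩ Jun ∩ Chen ∩ Viktor: 12:05–12:10.
Windows ≥ 75 min: (none).

none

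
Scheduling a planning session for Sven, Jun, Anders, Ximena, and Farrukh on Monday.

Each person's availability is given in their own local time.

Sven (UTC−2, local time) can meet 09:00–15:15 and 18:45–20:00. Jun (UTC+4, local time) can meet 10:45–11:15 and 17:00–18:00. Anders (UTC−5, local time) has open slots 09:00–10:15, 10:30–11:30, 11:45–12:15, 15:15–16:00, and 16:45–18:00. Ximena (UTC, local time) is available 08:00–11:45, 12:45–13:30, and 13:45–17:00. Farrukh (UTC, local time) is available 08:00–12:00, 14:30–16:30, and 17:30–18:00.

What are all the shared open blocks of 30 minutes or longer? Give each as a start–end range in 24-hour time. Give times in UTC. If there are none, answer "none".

Sven → UTC: 11:00–17:15, 20:45–22:00.
Jun → UTC: 06:45–07:15, 13:00–14:00.
Anders → UTC: 14:00–15:15, 15:30–16:30, 16:45–17:15, 20:15–21:00, 21:45–23:00.
Ximena → UTC: 08:00–11:45, 12:45–13:30, 13:45–17:00.
Farrukh → UTC: 08:00–12:00, 14:30–16:30, 17:30–18:00.
Sven ∩ Jun: 13:00–14:00.
Sven ∩ Jun ∩ Anders: (none).
Sven ∩ Jun ∩ Anders ∩ Ximena: (none).
Sven ∩ Jun ∩ Anders ∩ Ximena ∩ Farrukh: (none).
Windows ≥ 30 min: (none).

none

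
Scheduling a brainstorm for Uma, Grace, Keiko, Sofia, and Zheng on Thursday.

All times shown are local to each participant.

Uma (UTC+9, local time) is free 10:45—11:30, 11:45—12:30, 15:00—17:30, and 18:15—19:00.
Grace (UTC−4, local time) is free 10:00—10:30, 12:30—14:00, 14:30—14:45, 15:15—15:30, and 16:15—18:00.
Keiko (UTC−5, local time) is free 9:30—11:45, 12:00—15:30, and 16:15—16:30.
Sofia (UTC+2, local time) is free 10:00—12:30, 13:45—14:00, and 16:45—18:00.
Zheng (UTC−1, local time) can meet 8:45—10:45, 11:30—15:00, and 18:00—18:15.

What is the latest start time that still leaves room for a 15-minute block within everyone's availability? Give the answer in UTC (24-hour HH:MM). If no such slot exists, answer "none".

none

Uma → UTC: 01:45–02:30, 02:45–03:30, 06:00–08:30, 09:15–10:00.
Grace → UTC: 14:00–14:30, 16:30–18:00, 18:30–18:45, 19:15–19:30, 20:15–22:00.
Keiko → UTC: 14:30–16:45, 17:00–20:30, 21:15–21:30.
Sofia → UTC: 08:00–10:30, 11:45–12:00, 14:45–16:00.
Zheng → UTC: 09:45–11:45, 12:30–16:00, 19:00–19:15.
Uma ∩ Grace: (none).
Uma ∩ Grace ∩ Keiko: (none).
Uma ∩ Grace ∩ Keiko ∩ Sofia: (none).
Uma ∩ Grace ∩ Keiko ∩ Sofia ∩ Zheng: (none).
Windows ≥ 15 min: (none).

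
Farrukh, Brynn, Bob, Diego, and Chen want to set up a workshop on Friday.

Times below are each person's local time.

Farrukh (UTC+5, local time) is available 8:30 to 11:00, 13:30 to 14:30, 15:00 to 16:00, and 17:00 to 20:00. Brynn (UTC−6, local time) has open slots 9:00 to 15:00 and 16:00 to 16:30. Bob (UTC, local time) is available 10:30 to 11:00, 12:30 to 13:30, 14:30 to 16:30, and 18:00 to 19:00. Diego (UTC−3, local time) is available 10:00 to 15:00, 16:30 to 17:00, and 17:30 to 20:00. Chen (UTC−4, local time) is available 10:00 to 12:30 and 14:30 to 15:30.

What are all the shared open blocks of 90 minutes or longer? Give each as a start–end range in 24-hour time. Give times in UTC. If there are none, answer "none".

none

Farrukh → UTC: 03:30–06:00, 08:30–09:30, 10:00–11:00, 12:00–15:00.
Brynn → UTC: 15:00–21:00, 22:00–22:30.
Bob → UTC: 10:30–11:00, 12:30–13:30, 14:30–16:30, 18:00–19:00.
Diego → UTC: 13:00–18:00, 19:30–20:00, 20:30–23:00.
Chen → UTC: 14:00–16:30, 18:30–19:30.
Farrukh ∩ Brynn: (none).
Farrukh ∩ Brynn ∩ Bob: (none).
Farrukh ∩ Brynn ∩ Bob ∩ Diego: (none).
Farrukh ∩ Brynn ∩ Bob ∩ Diego ∩ Chen: (none).
Windows ≥ 90 min: (none).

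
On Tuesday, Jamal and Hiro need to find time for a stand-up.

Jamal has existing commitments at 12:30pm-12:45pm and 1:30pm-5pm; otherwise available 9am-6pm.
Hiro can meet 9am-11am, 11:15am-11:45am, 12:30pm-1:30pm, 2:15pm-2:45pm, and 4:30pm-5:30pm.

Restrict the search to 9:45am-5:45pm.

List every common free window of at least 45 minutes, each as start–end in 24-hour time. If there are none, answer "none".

09:45–11:00, 12:45–13:30

Jamal free within 09:00–18:00: 09:00–12:30, 12:45–13:30, 17:00–18:00.
Jamal ∩ Hiro: 09:00–11:00, 11:15–11:45, 12:45–13:30, 17:00–17:30.
Restricted to 09:45–17:45: 09:45–11:00, 11:15–11:45, 12:45–13:30, 17:00–17:30.
Windows ≥ 45 min: 09:45–11:00, 12:45–13:30.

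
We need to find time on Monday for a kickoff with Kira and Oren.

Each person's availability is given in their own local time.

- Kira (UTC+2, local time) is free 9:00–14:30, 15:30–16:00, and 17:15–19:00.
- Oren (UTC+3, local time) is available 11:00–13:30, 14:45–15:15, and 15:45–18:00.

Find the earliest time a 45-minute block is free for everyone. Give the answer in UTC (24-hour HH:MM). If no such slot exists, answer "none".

Kira → UTC: 07:00–12:30, 13:30–14:00, 15:15–17:00.
Oren → UTC: 08:00–10:30, 11:45–12:15, 12:45–15:00.
Kira ∩ Oren: 08:00–10:30, 11:45–12:15, 13:30–14:00.
Windows ≥ 45 min: 08:00–10:30.
Earliest such window starts at 08:00.

08:00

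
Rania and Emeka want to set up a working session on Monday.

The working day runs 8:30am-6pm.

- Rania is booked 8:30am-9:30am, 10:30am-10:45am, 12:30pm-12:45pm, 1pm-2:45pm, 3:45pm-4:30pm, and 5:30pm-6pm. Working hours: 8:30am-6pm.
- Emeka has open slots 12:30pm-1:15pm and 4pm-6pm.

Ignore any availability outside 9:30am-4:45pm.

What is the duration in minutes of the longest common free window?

15 minutes

Rania free within 08:30–18:00: 09:30–10:30, 10:45–12:30, 12:45–13:00, 14:45–15:45, 16:30–17:30.
Rania ∩ Emeka: 12:45–13:00, 16:30–17:30.
Restricted to 09:30–16:45: 12:45–13:00, 16:30–16:45.
Common window lengths: 15, 15 min; longest is 15.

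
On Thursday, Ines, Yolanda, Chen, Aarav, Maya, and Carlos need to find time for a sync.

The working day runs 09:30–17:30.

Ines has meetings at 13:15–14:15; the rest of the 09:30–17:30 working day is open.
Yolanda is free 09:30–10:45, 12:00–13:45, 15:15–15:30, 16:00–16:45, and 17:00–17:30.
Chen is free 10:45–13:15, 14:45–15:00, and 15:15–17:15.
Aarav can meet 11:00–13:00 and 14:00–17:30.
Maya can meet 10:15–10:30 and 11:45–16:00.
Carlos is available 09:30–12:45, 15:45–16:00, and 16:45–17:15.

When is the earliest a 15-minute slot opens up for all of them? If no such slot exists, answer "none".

Ines free within 09:30–17:30: 09:30–13:15, 14:15–17:30.
Ines ∩ Yolanda: 09:30–10:45, 12:00–13:15, 15:15–15:30, 16:00–16:45, 17:00–17:30.
Ines ∩ Yolanda ∩ Chen: 12:00–13:15, 15:15–15:30, 16:00–16:45, 17:00–17:15.
Ines ∩ Yolanda ∩ Chen ∩ Aarav: 12:00–13:00, 15:15–15:30, 16:00–16:45, 17:00–17:15.
Ines ∩ Yolanda ∩ Chen ∩ Aarav ∩ Maya: 12:00–13:00, 15:15–15:30.
Ines ∩ Yolanda ∩ Chen ∩ Aarav ∩ Maya ∩ Carlos: 12:00–12:45.
Windows ≥ 15 min: 12:00–12:45.
Earliest such window starts at 12:00.

12:00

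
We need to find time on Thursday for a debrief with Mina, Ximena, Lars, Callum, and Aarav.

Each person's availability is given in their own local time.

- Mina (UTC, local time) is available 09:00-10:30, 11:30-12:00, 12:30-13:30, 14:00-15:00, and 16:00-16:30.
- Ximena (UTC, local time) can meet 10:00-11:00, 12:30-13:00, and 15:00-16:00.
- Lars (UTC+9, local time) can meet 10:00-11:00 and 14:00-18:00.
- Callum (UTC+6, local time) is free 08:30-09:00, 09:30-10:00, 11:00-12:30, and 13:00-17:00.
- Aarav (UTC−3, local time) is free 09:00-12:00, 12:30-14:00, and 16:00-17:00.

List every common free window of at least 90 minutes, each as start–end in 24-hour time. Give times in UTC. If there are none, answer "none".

Mina → UTC: 09:00–10:30, 11:30–12:00, 12:30–13:30, 14:00–15:00, 16:00–16:30.
Ximena → UTC: 10:00–11:00, 12:30–13:00, 15:00–16:00.
Lars → UTC: 01:00–02:00, 05:00–09:00.
Callum → UTC: 02:30–03:00, 03:30–04:00, 05:00–06:30, 07:00–11:00.
Aarav → UTC: 12:00–15:00, 15:30–17:00, 19:00–20:00.
Mina ∩ Ximena: 10:00–10:30, 12:30–13:00.
Mina ∩ Ximena ∩ Lars: (none).
Mina ∩ Ximena ∩ Lars ∩ Callum: (none).
Mina ∩ Ximena ∩ Lars ∩ Callum ∩ Aarav: (none).
Windows ≥ 90 min: (none).

none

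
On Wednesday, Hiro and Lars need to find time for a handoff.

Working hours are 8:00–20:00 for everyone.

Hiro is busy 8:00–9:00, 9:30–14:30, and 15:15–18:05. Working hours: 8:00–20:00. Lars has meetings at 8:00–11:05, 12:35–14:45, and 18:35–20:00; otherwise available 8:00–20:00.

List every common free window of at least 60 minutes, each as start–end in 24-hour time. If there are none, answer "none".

Hiro free within 08:00–20:00: 09:00–09:30, 14:30–15:15, 18:05–20:00.
Lars free within 08:00–20:00: 11:05–12:35, 14:45–18:35.
Hiro ∩ Lars: 14:45–15:15, 18:05–18:35.
Windows ≥ 60 min: (none).

none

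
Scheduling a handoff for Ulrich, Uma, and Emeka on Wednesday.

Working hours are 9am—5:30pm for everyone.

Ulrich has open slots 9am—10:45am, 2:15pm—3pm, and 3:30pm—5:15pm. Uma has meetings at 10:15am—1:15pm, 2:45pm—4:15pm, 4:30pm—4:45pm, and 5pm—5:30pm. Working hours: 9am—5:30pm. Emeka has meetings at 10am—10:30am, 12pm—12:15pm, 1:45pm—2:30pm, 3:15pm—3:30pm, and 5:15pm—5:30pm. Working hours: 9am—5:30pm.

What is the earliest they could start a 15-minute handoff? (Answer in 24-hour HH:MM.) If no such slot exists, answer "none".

Uma free within 09:00–17:30: 09:00–10:15, 13:15–14:45, 16:15–16:30, 16:45–17:00.
Emeka free within 09:00–17:30: 09:00–10:00, 10:30–12:00, 12:15–13:45, 14:30–15:15, 15:30–17:15.
Ulrich ∩ Uma: 09:00–10:15, 14:15–14:45, 16:15–16:30, 16:45–17:00.
Ulrich ∩ Uma ∩ Emeka: 09:00–10:00, 14:30–14:45, 16:15–16:30, 16:45–17:00.
Windows ≥ 15 min: 09:00–10:00, 14:30–14:45, 16:15–16:30, 16:45–17:00.
Earliest such window starts at 09:00.

09:00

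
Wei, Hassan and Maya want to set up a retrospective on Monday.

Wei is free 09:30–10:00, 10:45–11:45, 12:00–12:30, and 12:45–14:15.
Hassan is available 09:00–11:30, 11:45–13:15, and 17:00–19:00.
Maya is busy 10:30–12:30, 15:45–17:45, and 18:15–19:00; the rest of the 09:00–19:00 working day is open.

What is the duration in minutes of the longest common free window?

30 minutes

Maya free within 09:00–19:00: 09:00–10:30, 12:30–15:45, 17:45–18:15.
Wei ∩ Hassan: 09:30–10:00, 10:45–11:30, 12:00–12:30, 12:45–13:15.
Wei ∩ Hassan ∩ Maya: 09:30–10:00, 12:45–13:15.
Common window lengths: 30, 30 min; longest is 30.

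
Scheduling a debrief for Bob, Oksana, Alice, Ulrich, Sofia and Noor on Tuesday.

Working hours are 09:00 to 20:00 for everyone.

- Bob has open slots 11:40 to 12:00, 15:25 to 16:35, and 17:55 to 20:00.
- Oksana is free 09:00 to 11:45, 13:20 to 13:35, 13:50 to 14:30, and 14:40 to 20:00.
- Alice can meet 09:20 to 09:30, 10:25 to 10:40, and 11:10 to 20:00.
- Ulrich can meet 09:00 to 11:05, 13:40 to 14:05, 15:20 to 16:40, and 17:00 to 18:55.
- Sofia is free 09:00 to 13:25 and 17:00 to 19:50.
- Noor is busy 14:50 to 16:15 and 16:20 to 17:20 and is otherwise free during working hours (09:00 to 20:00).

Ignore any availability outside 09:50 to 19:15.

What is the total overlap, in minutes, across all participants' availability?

Noor free within 09:00–20:00: 09:00–14:50, 16:15–16:20, 17:20–20:00.
Bob ∩ Oksana: 11:40–11:45, 15:25–16:35, 17:55–20:00.
Bob ∩ Oksana ∩ Alice: 11:40–11:45, 15:25–16:35, 17:55–20:00.
Bob ∩ Oksana ∩ Alice ∩ Ulrich: 15:25–16:35, 17:55–18:55.
Bob ∩ Oksana ∩ Alice ∩ Ulrich ∩ Sofia: 17:55–18:55.
Bob ∩ Oksana ∩ Alice ∩ Ulrich ∩ Sofia ∩ Noor: 17:55–18:55.
Restricted to 09:50–19:15: 17:55–18:55.
Total common minutes: 60.

60 minutes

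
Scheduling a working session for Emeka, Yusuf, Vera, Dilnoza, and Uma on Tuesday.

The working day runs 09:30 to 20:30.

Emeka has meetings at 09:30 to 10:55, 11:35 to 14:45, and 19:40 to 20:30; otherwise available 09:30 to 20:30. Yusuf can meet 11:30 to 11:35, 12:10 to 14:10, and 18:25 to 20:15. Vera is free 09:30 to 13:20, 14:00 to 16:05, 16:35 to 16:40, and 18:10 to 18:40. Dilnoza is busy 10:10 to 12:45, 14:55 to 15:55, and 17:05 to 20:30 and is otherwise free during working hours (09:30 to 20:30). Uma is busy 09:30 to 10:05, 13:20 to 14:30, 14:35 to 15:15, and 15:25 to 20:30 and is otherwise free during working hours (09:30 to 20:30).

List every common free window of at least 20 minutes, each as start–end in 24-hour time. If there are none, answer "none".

none

Emeka free within 09:30–20:30: 10:55–11:35, 14:45–19:40.
Dilnoza free within 09:30–20:30: 09:30–10:10, 12:45–14:55, 15:55–17:05.
Uma free within 09:30–20:30: 10:05–13:20, 14:30–14:35, 15:15–15:25.
Emeka ∩ Yusuf: 11:30–11:35, 18:25–19:40.
Emeka ∩ Yusuf ∩ Vera: 11:30–11:35, 18:25–18:40.
Emeka ∩ Yusuf ∩ Vera ∩ Dilnoza: (none).
Emeka ∩ Yusuf ∩ Vera ∩ Dilnoza ∩ Uma: (none).
Windows ≥ 20 min: (none).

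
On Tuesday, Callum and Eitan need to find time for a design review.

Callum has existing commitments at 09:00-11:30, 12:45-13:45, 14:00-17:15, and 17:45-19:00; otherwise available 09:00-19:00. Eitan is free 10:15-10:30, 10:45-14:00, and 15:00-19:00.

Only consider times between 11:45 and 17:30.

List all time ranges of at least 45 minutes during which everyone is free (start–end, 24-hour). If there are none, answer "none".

Callum free within 09:00–19:00: 11:30–12:45, 13:45–14:00, 17:15–17:45.
Callum ∩ Eitan: 11:30–12:45, 13:45–14:00, 17:15–17:45.
Restricted to 11:45–17:30: 11:45–12:45, 13:45–14:00, 17:15–17:30.
Windows ≥ 45 min: 11:45–12:45.

11:45–12:45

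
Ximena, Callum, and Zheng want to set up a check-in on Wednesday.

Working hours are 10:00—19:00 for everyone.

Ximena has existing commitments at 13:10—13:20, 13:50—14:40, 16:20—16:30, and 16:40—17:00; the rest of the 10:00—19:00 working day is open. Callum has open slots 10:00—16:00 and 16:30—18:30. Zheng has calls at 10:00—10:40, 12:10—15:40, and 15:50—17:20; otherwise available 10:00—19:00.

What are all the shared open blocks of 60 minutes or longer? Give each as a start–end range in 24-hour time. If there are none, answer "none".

Ximena free within 10:00–19:00: 10:00–13:10, 13:20–13:50, 14:40–16:20, 16:30–16:40, 17:00–19:00.
Zheng free within 10:00–19:00: 10:40–12:10, 15:40–15:50, 17:20–19:00.
Ximena ∩ Callum: 10:00–13:10, 13:20–13:50, 14:40–16:00, 16:30–16:40, 17:00–18:30.
Ximena ∩ Callum ∩ Zheng: 10:40–12:10, 15:40–15:50, 17:20–18:30.
Windows ≥ 60 min: 10:40–12:10, 17:20–18:30.

10:40–12:10, 17:20–18:30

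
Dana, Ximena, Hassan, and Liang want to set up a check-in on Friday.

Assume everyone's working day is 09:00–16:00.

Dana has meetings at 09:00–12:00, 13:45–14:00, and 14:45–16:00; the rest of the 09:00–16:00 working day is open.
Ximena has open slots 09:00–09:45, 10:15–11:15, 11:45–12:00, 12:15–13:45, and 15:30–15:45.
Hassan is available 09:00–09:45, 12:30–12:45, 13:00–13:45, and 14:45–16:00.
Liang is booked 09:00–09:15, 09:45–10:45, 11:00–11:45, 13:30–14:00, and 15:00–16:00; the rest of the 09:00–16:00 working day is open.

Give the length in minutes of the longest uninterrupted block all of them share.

30 minutes

Dana free within 09:00–16:00: 12:00–13:45, 14:00–14:45.
Liang free within 09:00–16:00: 09:15–09:45, 10:45–11:00, 11:45–13:30, 14:00–15:00.
Dana ∩ Ximena: 12:15–13:45.
Dana ∩ Ximena ∩ Hassan: 12:30–12:45, 13:00–13:45.
Dana ∩ Ximena ∩ Hassan ∩ Liang: 12:30–12:45, 13:00–13:30.
Common window lengths: 15, 30 min; longest is 30.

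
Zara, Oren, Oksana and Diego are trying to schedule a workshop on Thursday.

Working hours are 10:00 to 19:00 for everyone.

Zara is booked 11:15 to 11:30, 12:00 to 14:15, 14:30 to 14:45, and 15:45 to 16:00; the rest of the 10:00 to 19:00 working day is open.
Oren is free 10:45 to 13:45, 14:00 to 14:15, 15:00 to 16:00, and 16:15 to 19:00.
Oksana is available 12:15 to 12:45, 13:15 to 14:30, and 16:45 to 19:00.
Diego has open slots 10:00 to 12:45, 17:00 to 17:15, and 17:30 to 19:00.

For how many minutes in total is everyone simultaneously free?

105 minutes

Zara free within 10:00–19:00: 10:00–11:15, 11:30–12:00, 14:15–14:30, 14:45–15:45, 16:00–19:00.
Zara ∩ Oren: 10:45–11:15, 11:30–12:00, 15:00–15:45, 16:15–19:00.
Zara ∩ Oren ∩ Oksana: 16:45–19:00.
Zara ∩ Oren ∩ Oksana ∩ Diego: 17:00–17:15, 17:30–19:00.
Total common minutes: 15 + 90 = 105.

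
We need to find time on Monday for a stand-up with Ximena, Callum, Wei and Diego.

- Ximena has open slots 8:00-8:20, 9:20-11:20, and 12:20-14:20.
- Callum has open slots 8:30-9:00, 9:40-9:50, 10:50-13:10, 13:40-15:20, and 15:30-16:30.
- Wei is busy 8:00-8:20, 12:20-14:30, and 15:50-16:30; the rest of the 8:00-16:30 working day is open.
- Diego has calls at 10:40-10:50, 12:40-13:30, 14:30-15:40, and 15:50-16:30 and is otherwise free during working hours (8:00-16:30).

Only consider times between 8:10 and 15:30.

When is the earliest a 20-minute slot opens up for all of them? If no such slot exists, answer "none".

Wei free within 08:00–16:30: 08:20–12:20, 14:30–15:50.
Diego free within 08:00–16:30: 08:00–10:40, 10:50–12:40, 13:30–14:30, 15:40–15:50.
Ximena ∩ Callum: 09:40–09:50, 10:50–11:20, 12:20–13:10, 13:40–14:20.
Ximena ∩ Callum ∩ Wei: 09:40–09:50, 10:50–11:20.
Ximena ∩ Callum ∩ Wei ∩ Diego: 09:40–09:50, 10:50–11:20.
Restricted to 08:10–15:30: 09:40–09:50, 10:50–11:20.
Windows ≥ 20 min: 10:50–11:20.
Earliest such window starts at 10:50.

10:50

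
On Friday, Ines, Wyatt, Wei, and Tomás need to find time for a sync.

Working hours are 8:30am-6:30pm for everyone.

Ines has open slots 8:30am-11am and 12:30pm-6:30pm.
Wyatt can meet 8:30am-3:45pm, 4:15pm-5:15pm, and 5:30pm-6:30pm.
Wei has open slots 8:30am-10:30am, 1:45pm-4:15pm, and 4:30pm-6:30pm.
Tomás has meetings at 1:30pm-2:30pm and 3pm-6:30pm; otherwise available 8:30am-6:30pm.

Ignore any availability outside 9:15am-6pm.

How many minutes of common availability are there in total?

105 minutes

Tomás free within 08:30–18:30: 08:30–13:30, 14:30–15:00.
Ines ∩ Wyatt: 08:30–11:00, 12:30–15:45, 16:15–17:15, 17:30–18:30.
Ines ∩ Wyatt ∩ Wei: 08:30–10:30, 13:45–15:45, 16:30–17:15, 17:30–18:30.
Ines ∩ Wyatt ∩ Wei ∩ Tomás: 08:30–10:30, 14:30–15:00.
Restricted to 09:15–18:00: 09:15–10:30, 14:30–15:00.
Total common minutes: 75 + 30 = 105.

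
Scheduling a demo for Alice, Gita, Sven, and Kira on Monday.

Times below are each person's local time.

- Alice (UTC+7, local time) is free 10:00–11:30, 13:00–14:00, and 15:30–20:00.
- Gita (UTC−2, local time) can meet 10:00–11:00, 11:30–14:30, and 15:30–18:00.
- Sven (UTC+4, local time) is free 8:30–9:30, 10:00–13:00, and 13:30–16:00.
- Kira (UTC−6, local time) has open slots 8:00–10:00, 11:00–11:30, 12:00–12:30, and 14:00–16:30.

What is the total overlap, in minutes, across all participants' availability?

0 minutes

Alice → UTC: 03:00–04:30, 06:00–07:00, 08:30–13:00.
Gita → UTC: 12:00–13:00, 13:30–16:30, 17:30–20:00.
Sven → UTC: 04:30–05:30, 06:00–09:00, 09:30–12:00.
Kira → UTC: 14:00–16:00, 17:00–17:30, 18:00–18:30, 20:00–22:30.
Alice ∩ Gita: 12:00–13:00.
Alice ∩ Gita ∩ Sven: (none).
Alice ∩ Gita ∩ Sven ∩ Kira: (none).
Total common minutes: 0.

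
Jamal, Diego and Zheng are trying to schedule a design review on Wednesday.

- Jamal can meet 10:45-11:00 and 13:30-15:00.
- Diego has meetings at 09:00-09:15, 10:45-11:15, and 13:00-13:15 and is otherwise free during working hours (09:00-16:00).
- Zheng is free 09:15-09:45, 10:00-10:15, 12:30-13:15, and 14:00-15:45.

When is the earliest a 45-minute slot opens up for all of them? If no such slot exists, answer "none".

14:00

Diego free within 09:00–16:00: 09:15–10:45, 11:15–13:00, 13:15–16:00.
Jamal ∩ Diego: 13:30–15:00.
Jamal ∩ Diego ∩ Zheng: 14:00–15:00.
Windows ≥ 45 min: 14:00–15:00.
Earliest such window starts at 14:00.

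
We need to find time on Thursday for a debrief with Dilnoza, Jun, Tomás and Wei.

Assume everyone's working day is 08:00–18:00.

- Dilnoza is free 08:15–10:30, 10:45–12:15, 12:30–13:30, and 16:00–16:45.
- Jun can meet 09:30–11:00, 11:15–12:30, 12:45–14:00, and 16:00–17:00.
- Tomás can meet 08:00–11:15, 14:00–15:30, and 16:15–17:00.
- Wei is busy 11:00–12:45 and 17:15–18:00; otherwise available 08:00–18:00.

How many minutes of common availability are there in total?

105 minutes

Wei free within 08:00–18:00: 08:00–11:00, 12:45–17:15.
Dilnoza ∩ Jun: 09:30–10:30, 10:45–11:00, 11:15–12:15, 12:45–13:30, 16:00–16:45.
Dilnoza ∩ Jun ∩ Tomás: 09:30–10:30, 10:45–11:00, 16:15–16:45.
Dilnoza ∩ Jun ∩ Tomás ∩ Wei: 09:30–10:30, 10:45–11:00, 16:15–16:45.
Total common minutes: 60 + 15 + 30 = 105.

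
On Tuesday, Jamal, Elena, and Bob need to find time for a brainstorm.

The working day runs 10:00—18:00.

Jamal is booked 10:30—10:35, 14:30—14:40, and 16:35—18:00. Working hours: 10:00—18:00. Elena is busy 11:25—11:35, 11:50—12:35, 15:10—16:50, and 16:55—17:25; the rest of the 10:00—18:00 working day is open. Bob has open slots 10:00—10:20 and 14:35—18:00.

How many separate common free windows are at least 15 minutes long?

Jamal free within 10:00–18:00: 10:00–10:30, 10:35–14:30, 14:40–16:35.
Elena free within 10:00–18:00: 10:00–11:25, 11:35–11:50, 12:35–15:10, 16:50–16:55, 17:25–18:00.
Jamal ∩ Elena: 10:00–10:30, 10:35–11:25, 11:35–11:50, 12:35–14:30, 14:40–15:10.
Jamal ∩ Elena ∩ Bob: 10:00–10:20, 14:40–15:10.
Windows ≥ 15 min: 10:00–10:20, 14:40–15:10.
That's 2 windows.

2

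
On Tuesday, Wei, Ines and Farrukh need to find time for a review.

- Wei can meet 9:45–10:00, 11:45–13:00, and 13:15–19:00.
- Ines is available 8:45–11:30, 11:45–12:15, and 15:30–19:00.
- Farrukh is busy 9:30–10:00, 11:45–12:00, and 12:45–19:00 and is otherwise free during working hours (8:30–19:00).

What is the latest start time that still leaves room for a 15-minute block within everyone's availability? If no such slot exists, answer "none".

Farrukh free within 08:30–19:00: 08:30–09:30, 10:00–11:45, 12:00–12:45.
Wei ∩ Ines: 09:45–10:00, 11:45–12:15, 15:30–19:00.
Wei ∩ Ines ∩ Farrukh: 12:00–12:15.
Windows ≥ 15 min: 12:00–12:15.
Latest start in the last window 12:00–12:15 is 12:15 − 15 min = 12:00.

12:00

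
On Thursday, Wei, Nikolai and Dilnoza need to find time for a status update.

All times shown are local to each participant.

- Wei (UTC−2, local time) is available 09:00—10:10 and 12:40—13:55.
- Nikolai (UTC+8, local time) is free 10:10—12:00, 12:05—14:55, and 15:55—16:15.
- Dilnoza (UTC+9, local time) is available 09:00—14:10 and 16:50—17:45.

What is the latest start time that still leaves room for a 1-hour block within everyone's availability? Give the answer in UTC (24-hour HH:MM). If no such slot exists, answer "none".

none

Wei → UTC: 11:00–12:10, 14:40–15:55.
Nikolai → UTC: 02:10–04:00, 04:05–06:55, 07:55–08:15.
Dilnoza → UTC: 00:00–05:10, 07:50–08:45.
Wei ∩ Nikolai: (none).
Wei ∩ Nikolai ∩ Dilnoza: (none).
Windows ≥ 60 min: (none).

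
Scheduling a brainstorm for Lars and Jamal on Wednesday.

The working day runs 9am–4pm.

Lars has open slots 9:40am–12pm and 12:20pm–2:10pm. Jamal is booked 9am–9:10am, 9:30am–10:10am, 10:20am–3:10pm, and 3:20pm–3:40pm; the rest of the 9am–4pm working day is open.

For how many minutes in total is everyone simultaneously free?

10 minutes

Jamal free within 09:00–16:00: 09:10–09:30, 10:10–10:20, 15:10–15:20, 15:40–16:00.
Lars ∩ Jamal: 10:10–10:20.
Total common minutes: 10.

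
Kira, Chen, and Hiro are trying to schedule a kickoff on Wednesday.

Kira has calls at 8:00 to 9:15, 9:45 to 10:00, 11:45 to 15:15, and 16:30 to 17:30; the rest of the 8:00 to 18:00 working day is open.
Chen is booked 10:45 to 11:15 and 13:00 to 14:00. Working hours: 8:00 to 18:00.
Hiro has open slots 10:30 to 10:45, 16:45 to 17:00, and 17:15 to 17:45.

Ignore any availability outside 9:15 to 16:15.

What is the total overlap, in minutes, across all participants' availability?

Kira free within 08:00–18:00: 09:15–09:45, 10:00–11:45, 15:15–16:30, 17:30–18:00.
Chen free within 08:00–18:00: 08:00–10:45, 11:15–13:00, 14:00–18:00.
Kira ∩ Chen: 09:15–09:45, 10:00–10:45, 11:15–11:45, 15:15–16:30, 17:30–18:00.
Kira ∩ Chen ∩ Hiro: 10:30–10:45, 17:30–17:45.
Restricted to 09:15–16:15: 10:30–10:45.
Total common minutes: 15.

15 minutes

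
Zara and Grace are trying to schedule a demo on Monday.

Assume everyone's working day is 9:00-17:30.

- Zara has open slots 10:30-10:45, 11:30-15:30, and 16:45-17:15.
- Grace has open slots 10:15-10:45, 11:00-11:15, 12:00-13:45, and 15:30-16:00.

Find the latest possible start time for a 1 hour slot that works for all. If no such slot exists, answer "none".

12:45

Zara ∩ Grace: 10:30–10:45, 12:00–13:45.
Windows ≥ 60 min: 12:00–13:45.
Latest start in the last window 12:00–13:45 is 13:45 − 60 min = 12:45.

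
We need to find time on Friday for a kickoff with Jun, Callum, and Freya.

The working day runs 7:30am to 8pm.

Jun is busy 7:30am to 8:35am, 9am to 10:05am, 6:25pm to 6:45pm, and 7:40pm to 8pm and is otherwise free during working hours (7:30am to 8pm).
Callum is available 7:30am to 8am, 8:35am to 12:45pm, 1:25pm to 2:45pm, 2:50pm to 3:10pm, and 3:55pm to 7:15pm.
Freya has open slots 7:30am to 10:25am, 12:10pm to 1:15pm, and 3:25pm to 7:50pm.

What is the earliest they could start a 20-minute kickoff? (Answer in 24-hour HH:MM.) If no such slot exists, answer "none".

Jun free within 07:30–20:00: 08:35–09:00, 10:05–18:25, 18:45–19:40.
Jun ∩ Callum: 08:35–09:00, 10:05–12:45, 13:25–14:45, 14:50–15:10, 15:55–18:25, 18:45–19:15.
Jun ∩ Callum ∩ Freya: 08:35–09:00, 10:05–10:25, 12:10–12:45, 15:55–18:25, 18:45–19:15.
Windows ≥ 20 min: 08:35–09:00, 10:05–10:25, 12:10–12:45, 15:55–18:25, 18:45–19:15.
Earliest such window starts at 08:35.

08:35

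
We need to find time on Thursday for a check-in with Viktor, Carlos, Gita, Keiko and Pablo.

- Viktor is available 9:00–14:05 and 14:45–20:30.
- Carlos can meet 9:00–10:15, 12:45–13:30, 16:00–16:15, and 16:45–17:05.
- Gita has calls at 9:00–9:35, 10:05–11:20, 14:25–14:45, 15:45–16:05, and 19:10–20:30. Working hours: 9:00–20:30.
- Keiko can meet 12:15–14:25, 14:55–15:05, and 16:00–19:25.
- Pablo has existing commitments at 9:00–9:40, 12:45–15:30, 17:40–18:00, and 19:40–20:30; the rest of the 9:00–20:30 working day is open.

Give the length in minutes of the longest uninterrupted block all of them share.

Gita free within 09:00–20:30: 09:35–10:05, 11:20–14:25, 14:45–15:45, 16:05–19:10.
Pablo free within 09:00–20:30: 09:40–12:45, 15:30–17:40, 18:00–19:40.
Viktor ∩ Carlos: 09:00–10:15, 12:45–13:30, 16:00–16:15, 16:45–17:05.
Viktor ∩ Carlos ∩ Gita: 09:35–10:05, 12:45–13:30, 16:05–16:15, 16:45–17:05.
Viktor ∩ Carlos ∩ Gita ∩ Keiko: 12:45–13:30, 16:05–16:15, 16:45–17:05.
Viktor ∩ Carlos ∩ Gita ∩ Keiko ∩ Pablo: 16:05–16:15, 16:45–17:05.
Common window lengths: 10, 20 min; longest is 20.

20 minutes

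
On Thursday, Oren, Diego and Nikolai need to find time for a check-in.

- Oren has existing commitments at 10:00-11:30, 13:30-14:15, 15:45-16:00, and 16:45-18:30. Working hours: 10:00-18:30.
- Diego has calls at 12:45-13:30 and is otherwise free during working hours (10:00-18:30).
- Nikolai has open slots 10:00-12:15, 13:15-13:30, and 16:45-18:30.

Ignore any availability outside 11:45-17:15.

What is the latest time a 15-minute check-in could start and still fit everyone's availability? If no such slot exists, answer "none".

Oren free within 10:00–18:30: 11:30–13:30, 14:15–15:45, 16:00–16:45.
Diego free within 10:00–18:30: 10:00–12:45, 13:30–18:30.
Oren ∩ Diego: 11:30–12:45, 14:15–15:45, 16:00–16:45.
Oren ∩ Diego ∩ Nikolai: 11:30–12:15.
Restricted to 11:45–17:15: 11:45–12:15.
Windows ≥ 15 min: 11:45–12:15.
Latest start in the last window 11:45–12:15 is 12:15 − 15 min = 12:00.

12:00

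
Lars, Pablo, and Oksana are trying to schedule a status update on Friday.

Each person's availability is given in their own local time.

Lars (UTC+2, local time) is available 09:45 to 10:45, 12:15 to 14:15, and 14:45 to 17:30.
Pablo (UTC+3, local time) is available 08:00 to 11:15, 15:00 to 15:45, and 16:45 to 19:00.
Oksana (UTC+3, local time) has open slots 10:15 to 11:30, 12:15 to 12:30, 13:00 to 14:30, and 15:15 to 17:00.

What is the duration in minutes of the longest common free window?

30 minutes

Lars → UTC: 07:45–08:45, 10:15–12:15, 12:45–15:30.
Pablo → UTC: 05:00–08:15, 12:00–12:45, 13:45–16:00.
Oksana → UTC: 07:15–08:30, 09:15–09:30, 10:00–11:30, 12:15–14:00.
Lars ∩ Pablo: 07:45–08:15, 12:00–12:15, 13:45–15:30.
Lars ∩ Pablo ∩ Oksana: 07:45–08:15, 13:45–14:00.
Common window lengths: 30, 15 min; longest is 30.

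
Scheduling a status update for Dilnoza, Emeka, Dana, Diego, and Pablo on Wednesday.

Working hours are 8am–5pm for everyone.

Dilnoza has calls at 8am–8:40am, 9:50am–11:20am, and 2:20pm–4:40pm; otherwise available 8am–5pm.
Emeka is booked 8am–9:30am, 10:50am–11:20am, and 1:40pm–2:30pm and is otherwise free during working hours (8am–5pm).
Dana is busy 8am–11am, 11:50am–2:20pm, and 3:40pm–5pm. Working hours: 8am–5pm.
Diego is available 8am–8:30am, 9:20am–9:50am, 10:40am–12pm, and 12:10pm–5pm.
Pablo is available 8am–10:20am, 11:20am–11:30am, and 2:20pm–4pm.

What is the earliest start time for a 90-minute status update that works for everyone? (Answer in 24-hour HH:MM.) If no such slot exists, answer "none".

none

Dilnoza free within 08:00–17:00: 08:40–09:50, 11:20–14:20, 16:40–17:00.
Emeka free within 08:00–17:00: 09:30–10:50, 11:20–13:40, 14:30–17:00.
Dana free within 08:00–17:00: 11:00–11:50, 14:20–15:40.
Dilnoza ∩ Emeka: 09:30–09:50, 11:20–13:40, 16:40–17:00.
Dilnoza ∩ Emeka ∩ Dana: 11:20–11:50.
Dilnoza ∩ Emeka ∩ Dana ∩ Diego: 11:20–11:50.
Dilnoza ∩ Emeka ∩ Dana ∩ Diego ∩ Pablo: 11:20–11:30.
Windows ≥ 90 min: (none).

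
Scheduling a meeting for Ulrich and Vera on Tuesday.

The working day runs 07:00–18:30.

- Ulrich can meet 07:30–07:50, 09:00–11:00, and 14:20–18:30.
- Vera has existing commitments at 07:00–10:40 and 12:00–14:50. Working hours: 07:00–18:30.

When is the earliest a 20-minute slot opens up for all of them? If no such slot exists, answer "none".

Vera free within 07:00–18:30: 10:40–12:00, 14:50–18:30.
Ulrich ∩ Vera: 10:40–11:00, 14:50–18:30.
Windows ≥ 20 min: 10:40–11:00, 14:50–18:30.
Earliest such window starts at 10:40.

10:40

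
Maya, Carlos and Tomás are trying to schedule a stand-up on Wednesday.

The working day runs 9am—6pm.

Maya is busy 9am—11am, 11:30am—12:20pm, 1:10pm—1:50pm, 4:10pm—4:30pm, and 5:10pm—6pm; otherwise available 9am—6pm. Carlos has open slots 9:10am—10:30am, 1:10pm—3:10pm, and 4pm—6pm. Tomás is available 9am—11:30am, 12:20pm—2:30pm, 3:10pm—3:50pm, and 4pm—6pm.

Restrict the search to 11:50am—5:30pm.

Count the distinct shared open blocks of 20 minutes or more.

Maya free within 09:00–18:00: 11:00–11:30, 12:20–13:10, 13:50–16:10, 16:30–17:10.
Maya ∩ Carlos: 13:50–15:10, 16:00–16:10, 16:30–17:10.
Maya ∩ Carlos ∩ Tomás: 13:50–14:30, 16:00–16:10, 16:30–17:10.
Restricted to 11:50–17:30: 13:50–14:30, 16:00–16:10, 16:30–17:10.
Windows ≥ 20 min: 13:50–14:30, 16:30–17:10.
That's 2 windows.

2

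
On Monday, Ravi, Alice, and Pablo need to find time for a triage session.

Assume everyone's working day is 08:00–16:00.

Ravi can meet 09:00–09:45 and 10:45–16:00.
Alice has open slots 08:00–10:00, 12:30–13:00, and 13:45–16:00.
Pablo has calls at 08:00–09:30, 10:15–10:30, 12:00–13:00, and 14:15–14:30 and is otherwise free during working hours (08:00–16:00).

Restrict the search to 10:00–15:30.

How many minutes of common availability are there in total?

Pablo free within 08:00–16:00: 09:30–10:15, 10:30–12:00, 13:00–14:15, 14:30–16:00.
Ravi ∩ Alice: 09:00–09:45, 12:30–13:00, 13:45–16:00.
Ravi ∩ Alice ∩ Pablo: 09:30–09:45, 13:45–14:15, 14:30–16:00.
Restricted to 10:00–15:30: 13:45–14:15, 14:30–15:30.
Total common minutes: 30 + 60 = 90.

90 minutes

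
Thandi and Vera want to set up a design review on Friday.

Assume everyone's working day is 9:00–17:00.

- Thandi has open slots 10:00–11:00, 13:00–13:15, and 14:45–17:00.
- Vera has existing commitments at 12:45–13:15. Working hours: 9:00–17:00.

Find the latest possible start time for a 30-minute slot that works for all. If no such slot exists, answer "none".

16:30

Vera free within 09:00–17:00: 09:00–12:45, 13:15–17:00.
Thandi ∩ Vera: 10:00–11:00, 14:45–17:00.
Windows ≥ 30 min: 10:00–11:00, 14:45–17:00.
Latest start in the last window 14:45–17:00 is 17:00 − 30 min = 16:30.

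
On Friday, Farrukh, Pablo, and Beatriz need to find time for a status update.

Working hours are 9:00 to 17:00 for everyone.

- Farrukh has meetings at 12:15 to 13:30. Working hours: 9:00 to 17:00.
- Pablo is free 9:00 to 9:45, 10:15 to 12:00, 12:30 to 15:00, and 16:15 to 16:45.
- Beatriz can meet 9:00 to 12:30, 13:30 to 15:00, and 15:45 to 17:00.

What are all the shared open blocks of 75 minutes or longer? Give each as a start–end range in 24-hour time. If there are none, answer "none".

Farrukh free within 09:00–17:00: 09:00–12:15, 13:30–17:00.
Farrukh ∩ Pablo: 09:00–09:45, 10:15–12:00, 13:30–15:00, 16:15–16:45.
Farrukh ∩ Pablo ∩ Beatriz: 09:00–09:45, 10:15–12:00, 13:30–15:00, 16:15–16:45.
Windows ≥ 75 min: 10:15–12:00, 13:30–15:00.

10:15–12:00, 13:30–15:00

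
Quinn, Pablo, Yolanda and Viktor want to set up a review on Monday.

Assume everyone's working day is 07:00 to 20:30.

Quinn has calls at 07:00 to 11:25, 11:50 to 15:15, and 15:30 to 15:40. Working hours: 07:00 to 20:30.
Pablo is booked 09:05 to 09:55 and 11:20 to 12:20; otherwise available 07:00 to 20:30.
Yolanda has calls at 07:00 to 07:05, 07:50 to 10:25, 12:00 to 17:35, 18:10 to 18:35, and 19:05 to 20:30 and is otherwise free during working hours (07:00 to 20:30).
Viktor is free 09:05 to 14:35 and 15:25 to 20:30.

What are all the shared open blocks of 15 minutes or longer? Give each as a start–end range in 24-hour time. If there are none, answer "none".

17:35–18:10, 18:35–19:05

Quinn free within 07:00–20:30: 11:25–11:50, 15:15–15:30, 15:40–20:30.
Pablo free within 07:00–20:30: 07:00–09:05, 09:55–11:20, 12:20–20:30.
Yolanda free within 07:00–20:30: 07:05–07:50, 10:25–12:00, 17:35–18:10, 18:35–19:05.
Quinn ∩ Pablo: 15:15–15:30, 15:40–20:30.
Quinn ∩ Pablo ∩ Yolanda: 17:35–18:10, 18:35–19:05.
Quinn ∩ Pablo ∩ Yolanda ∩ Viktor: 17:35–18:10, 18:35–19:05.
Windows ≥ 15 min: 17:35–18:10, 18:35–19:05.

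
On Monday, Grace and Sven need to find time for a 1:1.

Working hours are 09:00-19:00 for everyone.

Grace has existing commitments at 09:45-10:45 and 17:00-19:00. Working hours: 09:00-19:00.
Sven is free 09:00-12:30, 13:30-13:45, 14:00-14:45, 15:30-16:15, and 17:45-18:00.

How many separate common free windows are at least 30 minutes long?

4

Grace free within 09:00–19:00: 09:00–09:45, 10:45–17:00.
Grace ∩ Sven: 09:00–09:45, 10:45–12:30, 13:30–13:45, 14:00–14:45, 15:30–16:15.
Windows ≥ 30 min: 09:00–09:45, 10:45–12:30, 14:00–14:45, 15:30–16:15.
That's 4 windows.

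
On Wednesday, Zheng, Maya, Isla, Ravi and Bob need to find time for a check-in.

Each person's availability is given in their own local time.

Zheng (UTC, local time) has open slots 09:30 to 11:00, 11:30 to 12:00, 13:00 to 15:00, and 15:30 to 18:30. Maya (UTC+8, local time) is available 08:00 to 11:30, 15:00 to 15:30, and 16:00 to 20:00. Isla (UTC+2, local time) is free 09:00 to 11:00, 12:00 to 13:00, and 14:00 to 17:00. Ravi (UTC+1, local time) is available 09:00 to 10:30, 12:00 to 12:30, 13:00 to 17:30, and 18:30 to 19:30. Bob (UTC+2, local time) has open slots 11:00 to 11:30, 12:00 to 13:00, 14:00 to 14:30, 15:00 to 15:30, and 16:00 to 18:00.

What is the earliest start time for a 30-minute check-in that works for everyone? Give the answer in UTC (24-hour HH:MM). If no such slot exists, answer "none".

Zheng → UTC: 09:30–11:00, 11:30–12:00, 13:00–15:00, 15:30–18:30.
Maya → UTC: 00:00–03:30, 07:00–07:30, 08:00–12:00.
Isla → UTC: 07:00–09:00, 10:00–11:00, 12:00–15:00.
Ravi → UTC: 08:00–09:30, 11:00–11:30, 12:00–16:30, 17:30–18:30.
Bob → UTC: 09:00–09:30, 10:00–11:00, 12:00–12:30, 13:00–13:30, 14:00–16:00.
Zheng ∩ Maya: 09:30–11:00, 11:30–12:00.
Zheng ∩ Maya ∩ Isla: 10:00–11:00.
Zheng ∩ Maya ∩ Isla ∩ Ravi: (none).
Zheng ∩ Maya ∩ Isla ∩ Ravi ∩ Bob: (none).
Windows ≥ 30 min: (none).

none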